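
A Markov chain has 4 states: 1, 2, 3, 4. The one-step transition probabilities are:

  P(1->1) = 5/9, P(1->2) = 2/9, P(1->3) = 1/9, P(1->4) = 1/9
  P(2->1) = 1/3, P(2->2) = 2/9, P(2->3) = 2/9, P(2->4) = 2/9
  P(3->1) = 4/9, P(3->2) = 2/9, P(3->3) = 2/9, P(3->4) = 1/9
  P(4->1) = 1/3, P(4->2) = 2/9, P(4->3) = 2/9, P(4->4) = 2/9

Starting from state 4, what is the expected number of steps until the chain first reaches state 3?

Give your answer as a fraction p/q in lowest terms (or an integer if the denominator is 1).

Let h_i = expected steps to first reach 3 from state i.
Boundary: h_3 = 0.
First-step equations for the other states:
  h_1 = 1 + 5/9*h_1 + 2/9*h_2 + 1/9*h_3 + 1/9*h_4
  h_2 = 1 + 1/3*h_1 + 2/9*h_2 + 2/9*h_3 + 2/9*h_4
  h_4 = 1 + 1/3*h_1 + 2/9*h_2 + 2/9*h_3 + 2/9*h_4

Substituting h_3 = 0 and rearranging gives the linear system (I - Q) h = 1:
  [4/9, -2/9, -1/9] . (h_1, h_2, h_4) = 1
  [-1/3, 7/9, -2/9] . (h_1, h_2, h_4) = 1
  [-1/3, -2/9, 7/9] . (h_1, h_2, h_4) = 1

Solving yields:
  h_1 = 72/11
  h_2 = 63/11
  h_4 = 63/11

Starting state is 4, so the expected hitting time is h_4 = 63/11.

Answer: 63/11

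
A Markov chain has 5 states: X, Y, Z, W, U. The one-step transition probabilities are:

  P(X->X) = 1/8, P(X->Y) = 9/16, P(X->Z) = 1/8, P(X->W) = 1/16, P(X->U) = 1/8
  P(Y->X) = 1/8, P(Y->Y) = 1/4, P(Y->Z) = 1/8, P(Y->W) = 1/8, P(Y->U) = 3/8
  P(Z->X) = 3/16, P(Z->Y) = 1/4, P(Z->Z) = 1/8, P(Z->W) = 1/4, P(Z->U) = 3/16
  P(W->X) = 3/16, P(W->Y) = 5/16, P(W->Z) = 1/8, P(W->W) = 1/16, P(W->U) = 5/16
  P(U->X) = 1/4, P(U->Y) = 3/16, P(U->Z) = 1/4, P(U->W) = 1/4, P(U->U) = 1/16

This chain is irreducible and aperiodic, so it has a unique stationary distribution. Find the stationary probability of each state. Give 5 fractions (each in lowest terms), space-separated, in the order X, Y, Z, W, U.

The stationary distribution satisfies pi = pi * P, i.e.:
  pi_X = 1/8*pi_X + 1/8*pi_Y + 3/16*pi_Z + 3/16*pi_W + 1/4*pi_U
  pi_Y = 9/16*pi_X + 1/4*pi_Y + 1/4*pi_Z + 5/16*pi_W + 3/16*pi_U
  pi_Z = 1/8*pi_X + 1/8*pi_Y + 1/8*pi_Z + 1/8*pi_W + 1/4*pi_U
  pi_W = 1/16*pi_X + 1/8*pi_Y + 1/4*pi_Z + 1/16*pi_W + 1/4*pi_U
  pi_U = 1/8*pi_X + 3/8*pi_Y + 3/16*pi_Z + 5/16*pi_W + 1/16*pi_U
with normalization: pi_X + pi_Y + pi_Z + pi_W + pi_U = 1.

Using the first 4 balance equations plus normalization, the linear system A*pi = b is:
  [-7/8, 1/8, 3/16, 3/16, 1/4] . pi = 0
  [9/16, -3/4, 1/4, 5/16, 3/16] . pi = 0
  [1/8, 1/8, -7/8, 1/8, 1/4] . pi = 0
  [1/16, 1/8, 1/4, -15/16, 1/4] . pi = 0
  [1, 1, 1, 1, 1] . pi = 1

Solving yields:
  pi_X = 8289/48182
  pi_Y = 14419/48182
  pi_Z = 7371/48182
  pi_W = 7317/48182
  pi_U = 5393/24091

Verification (pi * P):
  8289/48182*1/8 + 14419/48182*1/8 + 7371/48182*3/16 + 7317/48182*3/16 + 5393/24091*1/4 = 8289/48182 = pi_X  (ok)
  8289/48182*9/16 + 14419/48182*1/4 + 7371/48182*1/4 + 7317/48182*5/16 + 5393/24091*3/16 = 14419/48182 = pi_Y  (ok)
  8289/48182*1/8 + 14419/48182*1/8 + 7371/48182*1/8 + 7317/48182*1/8 + 5393/24091*1/4 = 7371/48182 = pi_Z  (ok)
  8289/48182*1/16 + 14419/48182*1/8 + 7371/48182*1/4 + 7317/48182*1/16 + 5393/24091*1/4 = 7317/48182 = pi_W  (ok)
  8289/48182*1/8 + 14419/48182*3/8 + 7371/48182*3/16 + 7317/48182*5/16 + 5393/24091*1/16 = 5393/24091 = pi_U  (ok)

Answer: 8289/48182 14419/48182 7371/48182 7317/48182 5393/24091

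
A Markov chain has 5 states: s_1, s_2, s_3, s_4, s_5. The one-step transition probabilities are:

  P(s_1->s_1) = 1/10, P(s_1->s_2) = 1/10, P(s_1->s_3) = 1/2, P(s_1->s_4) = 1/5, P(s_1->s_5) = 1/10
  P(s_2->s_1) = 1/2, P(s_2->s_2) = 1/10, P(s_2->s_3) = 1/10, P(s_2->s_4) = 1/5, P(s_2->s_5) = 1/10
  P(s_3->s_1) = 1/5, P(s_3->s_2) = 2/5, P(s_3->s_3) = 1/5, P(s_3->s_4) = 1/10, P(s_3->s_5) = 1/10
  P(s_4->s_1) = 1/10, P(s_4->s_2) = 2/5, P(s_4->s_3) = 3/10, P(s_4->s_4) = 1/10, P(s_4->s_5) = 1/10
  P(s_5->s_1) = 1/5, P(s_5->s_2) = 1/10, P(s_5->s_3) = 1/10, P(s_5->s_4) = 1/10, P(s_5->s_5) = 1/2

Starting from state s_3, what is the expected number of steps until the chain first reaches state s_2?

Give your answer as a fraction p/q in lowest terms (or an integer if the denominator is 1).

Answer: 740/221

Derivation:
Let h_i = expected steps to first reach s_2 from state i.
Boundary: h_s_2 = 0.
First-step equations for the other states:
  h_s_1 = 1 + 1/10*h_s_1 + 1/10*h_s_2 + 1/2*h_s_3 + 1/5*h_s_4 + 1/10*h_s_5
  h_s_3 = 1 + 1/5*h_s_1 + 2/5*h_s_2 + 1/5*h_s_3 + 1/10*h_s_4 + 1/10*h_s_5
  h_s_4 = 1 + 1/10*h_s_1 + 2/5*h_s_2 + 3/10*h_s_3 + 1/10*h_s_4 + 1/10*h_s_5
  h_s_5 = 1 + 1/5*h_s_1 + 1/10*h_s_2 + 1/10*h_s_3 + 1/10*h_s_4 + 1/2*h_s_5

Substituting h_s_2 = 0 and rearranging gives the linear system (I - Q) h = 1:
  [9/10, -1/2, -1/5, -1/10] . (h_s_1, h_s_3, h_s_4, h_s_5) = 1
  [-1/5, 4/5, -1/10, -1/10] . (h_s_1, h_s_3, h_s_4, h_s_5) = 1
  [-1/10, -3/10, 9/10, -1/10] . (h_s_1, h_s_3, h_s_4, h_s_5) = 1
  [-1/5, -1/10, -1/10, 1/2] . (h_s_1, h_s_3, h_s_4, h_s_5) = 1

Solving yields:
  h_s_1 = 940/221
  h_s_3 = 740/221
  h_s_4 = 720/221
  h_s_5 = 1110/221

Starting state is s_3, so the expected hitting time is h_s_3 = 740/221.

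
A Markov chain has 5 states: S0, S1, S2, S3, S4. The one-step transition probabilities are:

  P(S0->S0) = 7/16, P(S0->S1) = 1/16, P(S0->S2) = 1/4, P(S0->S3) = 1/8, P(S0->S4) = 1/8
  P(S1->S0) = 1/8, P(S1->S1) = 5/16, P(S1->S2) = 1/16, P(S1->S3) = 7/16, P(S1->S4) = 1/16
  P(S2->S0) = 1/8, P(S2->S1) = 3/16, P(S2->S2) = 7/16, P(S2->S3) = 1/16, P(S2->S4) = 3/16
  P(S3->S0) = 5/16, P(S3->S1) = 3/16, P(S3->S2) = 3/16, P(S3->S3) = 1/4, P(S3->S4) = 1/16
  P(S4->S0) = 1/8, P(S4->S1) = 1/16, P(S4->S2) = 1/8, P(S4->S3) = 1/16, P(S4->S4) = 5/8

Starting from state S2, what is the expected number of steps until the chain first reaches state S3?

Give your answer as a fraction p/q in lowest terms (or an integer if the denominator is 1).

Let h_i = expected steps to first reach S3 from state i.
Boundary: h_S3 = 0.
First-step equations for the other states:
  h_S0 = 1 + 7/16*h_S0 + 1/16*h_S1 + 1/4*h_S2 + 1/8*h_S3 + 1/8*h_S4
  h_S1 = 1 + 1/8*h_S0 + 5/16*h_S1 + 1/16*h_S2 + 7/16*h_S3 + 1/16*h_S4
  h_S2 = 1 + 1/8*h_S0 + 3/16*h_S1 + 7/16*h_S2 + 1/16*h_S3 + 3/16*h_S4
  h_S4 = 1 + 1/8*h_S0 + 1/16*h_S1 + 1/8*h_S2 + 1/16*h_S3 + 5/8*h_S4

Substituting h_S3 = 0 and rearranging gives the linear system (I - Q) h = 1:
  [9/16, -1/16, -1/4, -1/8] . (h_S0, h_S1, h_S2, h_S4) = 1
  [-1/8, 11/16, -1/16, -1/16] . (h_S0, h_S1, h_S2, h_S4) = 1
  [-1/8, -3/16, 9/16, -3/16] . (h_S0, h_S1, h_S2, h_S4) = 1
  [-1/8, -1/16, -1/8, 3/8] . (h_S0, h_S1, h_S2, h_S4) = 1

Solving yields:
  h_S0 = 5264/695
  h_S1 = 2992/695
  h_S2 = 5368/695
  h_S4 = 5896/695

Starting state is S2, so the expected hitting time is h_S2 = 5368/695.

Answer: 5368/695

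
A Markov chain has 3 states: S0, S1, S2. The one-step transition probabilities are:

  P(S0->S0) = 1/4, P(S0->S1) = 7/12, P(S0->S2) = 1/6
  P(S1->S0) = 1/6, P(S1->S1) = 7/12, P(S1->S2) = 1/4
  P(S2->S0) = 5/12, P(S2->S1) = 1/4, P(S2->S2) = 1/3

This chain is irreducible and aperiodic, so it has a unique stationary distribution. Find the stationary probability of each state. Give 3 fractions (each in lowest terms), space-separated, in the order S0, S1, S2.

The stationary distribution satisfies pi = pi * P, i.e.:
  pi_S0 = 1/4*pi_S0 + 1/6*pi_S1 + 5/12*pi_S2
  pi_S1 = 7/12*pi_S0 + 7/12*pi_S1 + 1/4*pi_S2
  pi_S2 = 1/6*pi_S0 + 1/4*pi_S1 + 1/3*pi_S2
with normalization: pi_S0 + pi_S1 + pi_S2 = 1.

Using the first 2 balance equations plus normalization, the linear system A*pi = b is:
  [-3/4, 1/6, 5/12] . pi = 0
  [7/12, -5/12, 1/4] . pi = 0
  [1, 1, 1] . pi = 1

Solving yields:
  pi_S0 = 1/4
  pi_S1 = 1/2
  pi_S2 = 1/4

Verification (pi * P):
  1/4*1/4 + 1/2*1/6 + 1/4*5/12 = 1/4 = pi_S0  (ok)
  1/4*7/12 + 1/2*7/12 + 1/4*1/4 = 1/2 = pi_S1  (ok)
  1/4*1/6 + 1/2*1/4 + 1/4*1/3 = 1/4 = pi_S2  (ok)

Answer: 1/4 1/2 1/4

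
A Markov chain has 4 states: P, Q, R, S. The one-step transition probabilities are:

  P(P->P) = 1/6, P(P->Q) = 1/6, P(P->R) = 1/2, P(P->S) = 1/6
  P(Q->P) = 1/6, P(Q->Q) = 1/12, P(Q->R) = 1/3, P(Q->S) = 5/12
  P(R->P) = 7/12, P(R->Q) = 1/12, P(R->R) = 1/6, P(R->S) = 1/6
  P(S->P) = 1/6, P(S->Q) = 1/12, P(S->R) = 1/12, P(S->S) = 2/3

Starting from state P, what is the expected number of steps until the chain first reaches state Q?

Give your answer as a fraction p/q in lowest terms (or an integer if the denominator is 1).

Let h_i = expected steps to first reach Q from state i.
Boundary: h_Q = 0.
First-step equations for the other states:
  h_P = 1 + 1/6*h_P + 1/6*h_Q + 1/2*h_R + 1/6*h_S
  h_R = 1 + 7/12*h_P + 1/12*h_Q + 1/6*h_R + 1/6*h_S
  h_S = 1 + 1/6*h_P + 1/12*h_Q + 1/12*h_R + 2/3*h_S

Substituting h_Q = 0 and rearranging gives the linear system (I - Q) h = 1:
  [5/6, -1/2, -1/6] . (h_P, h_R, h_S) = 1
  [-7/12, 5/6, -1/6] . (h_P, h_R, h_S) = 1
  [-1/6, -1/12, 1/3] . (h_P, h_R, h_S) = 1

Solving yields:
  h_P = 576/67
  h_R = 612/67
  h_S = 642/67

Starting state is P, so the expected hitting time is h_P = 576/67.

Answer: 576/67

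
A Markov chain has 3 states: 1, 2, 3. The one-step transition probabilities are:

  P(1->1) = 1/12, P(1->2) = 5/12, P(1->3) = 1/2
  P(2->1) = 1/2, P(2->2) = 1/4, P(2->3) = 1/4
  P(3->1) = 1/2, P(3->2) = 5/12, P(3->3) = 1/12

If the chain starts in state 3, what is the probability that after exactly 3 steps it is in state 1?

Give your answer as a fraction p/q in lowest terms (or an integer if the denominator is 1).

Answer: 109/288

Derivation:
Computing P^3 by repeated multiplication:
P^1 =
  1: [1/12, 5/12, 1/2]
  2: [1/2, 1/4, 1/4]
  3: [1/2, 5/12, 1/12]
P^2 =
  1: [67/144, 25/72, 3/16]
  2: [7/24, 3/8, 1/3]
  3: [7/24, 25/72, 13/36]
P^3 =
  1: [529/1728, 155/432, 193/576]
  2: [109/288, 17/48, 77/288]
  3: [109/288, 155/432, 227/864]

(P^3)[3 -> 1] = 109/288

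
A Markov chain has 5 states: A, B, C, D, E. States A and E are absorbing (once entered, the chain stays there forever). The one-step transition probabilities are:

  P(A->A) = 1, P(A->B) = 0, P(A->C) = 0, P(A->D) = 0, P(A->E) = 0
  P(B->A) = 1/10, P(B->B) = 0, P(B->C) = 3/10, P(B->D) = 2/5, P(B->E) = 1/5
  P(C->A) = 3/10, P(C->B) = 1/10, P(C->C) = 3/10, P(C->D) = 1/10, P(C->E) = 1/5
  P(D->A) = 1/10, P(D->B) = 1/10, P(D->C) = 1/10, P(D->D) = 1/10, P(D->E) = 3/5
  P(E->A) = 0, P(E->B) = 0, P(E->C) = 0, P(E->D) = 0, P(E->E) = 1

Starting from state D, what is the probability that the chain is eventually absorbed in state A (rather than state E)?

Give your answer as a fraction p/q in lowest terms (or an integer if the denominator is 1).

Answer: 19/93

Derivation:
Let a_i = P(absorbed in A | start in state i).
Boundary conditions: a_A = 1, a_E = 0.
For each transient state i, a_i = sum_j P(i->j) * a_j:
  a_B = 1/10*a_A + 0*a_B + 3/10*a_C + 2/5*a_D + 1/5*a_E
  a_C = 3/10*a_A + 1/10*a_B + 3/10*a_C + 1/10*a_D + 1/5*a_E
  a_D = 1/10*a_A + 1/10*a_B + 1/10*a_C + 1/10*a_D + 3/5*a_E

Substituting a_A = 1 and a_E = 0, rearrange to (I - Q) a = r where r[i] = P(i -> A):
  [1, -3/10, -2/5] . (a_B, a_C, a_D) = 1/10
  [-1/10, 7/10, -1/10] . (a_B, a_C, a_D) = 3/10
  [-1/10, -1/10, 9/10] . (a_B, a_C, a_D) = 1/10

Solving yields:
  a_B = 1/3
  a_C = 47/93
  a_D = 19/93

Starting state is D, so the absorption probability is a_D = 19/93.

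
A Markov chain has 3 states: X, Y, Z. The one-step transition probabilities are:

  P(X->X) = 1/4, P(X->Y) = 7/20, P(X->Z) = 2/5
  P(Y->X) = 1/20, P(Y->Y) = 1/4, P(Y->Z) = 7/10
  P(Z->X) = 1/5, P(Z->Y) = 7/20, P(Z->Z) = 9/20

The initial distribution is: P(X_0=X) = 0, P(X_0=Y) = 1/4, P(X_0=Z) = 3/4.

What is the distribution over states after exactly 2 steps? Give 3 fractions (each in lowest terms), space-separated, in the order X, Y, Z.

Answer: 51/320 127/400 837/1600

Derivation:
Propagating the distribution step by step (d_{t+1} = d_t * P):
d_0 = (X=0, Y=1/4, Z=3/4)
  d_1[X] = 0*1/4 + 1/4*1/20 + 3/4*1/5 = 13/80
  d_1[Y] = 0*7/20 + 1/4*1/4 + 3/4*7/20 = 13/40
  d_1[Z] = 0*2/5 + 1/4*7/10 + 3/4*9/20 = 41/80
d_1 = (X=13/80, Y=13/40, Z=41/80)
  d_2[X] = 13/80*1/4 + 13/40*1/20 + 41/80*1/5 = 51/320
  d_2[Y] = 13/80*7/20 + 13/40*1/4 + 41/80*7/20 = 127/400
  d_2[Z] = 13/80*2/5 + 13/40*7/10 + 41/80*9/20 = 837/1600
d_2 = (X=51/320, Y=127/400, Z=837/1600)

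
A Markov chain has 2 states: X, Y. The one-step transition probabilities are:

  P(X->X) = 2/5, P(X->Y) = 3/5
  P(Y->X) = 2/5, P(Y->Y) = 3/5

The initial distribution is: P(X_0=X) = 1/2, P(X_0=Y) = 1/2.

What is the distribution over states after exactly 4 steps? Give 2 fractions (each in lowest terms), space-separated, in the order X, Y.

Answer: 2/5 3/5

Derivation:
Propagating the distribution step by step (d_{t+1} = d_t * P):
d_0 = (X=1/2, Y=1/2)
  d_1[X] = 1/2*2/5 + 1/2*2/5 = 2/5
  d_1[Y] = 1/2*3/5 + 1/2*3/5 = 3/5
d_1 = (X=2/5, Y=3/5)
  d_2[X] = 2/5*2/5 + 3/5*2/5 = 2/5
  d_2[Y] = 2/5*3/5 + 3/5*3/5 = 3/5
d_2 = (X=2/5, Y=3/5)
  d_3[X] = 2/5*2/5 + 3/5*2/5 = 2/5
  d_3[Y] = 2/5*3/5 + 3/5*3/5 = 3/5
d_3 = (X=2/5, Y=3/5)
  d_4[X] = 2/5*2/5 + 3/5*2/5 = 2/5
  d_4[Y] = 2/5*3/5 + 3/5*3/5 = 3/5
d_4 = (X=2/5, Y=3/5)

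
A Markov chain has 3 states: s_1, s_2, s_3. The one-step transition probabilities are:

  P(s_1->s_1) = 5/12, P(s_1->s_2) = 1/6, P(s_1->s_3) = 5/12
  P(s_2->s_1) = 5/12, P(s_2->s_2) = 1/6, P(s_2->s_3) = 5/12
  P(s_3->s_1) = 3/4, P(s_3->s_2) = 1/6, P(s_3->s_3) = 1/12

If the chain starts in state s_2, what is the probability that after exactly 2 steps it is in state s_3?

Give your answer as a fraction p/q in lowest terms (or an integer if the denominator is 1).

Computing P^2 by repeated multiplication:
P^1 =
  s_1: [5/12, 1/6, 5/12]
  s_2: [5/12, 1/6, 5/12]
  s_3: [3/4, 1/6, 1/12]
P^2 =
  s_1: [5/9, 1/6, 5/18]
  s_2: [5/9, 1/6, 5/18]
  s_3: [4/9, 1/6, 7/18]

(P^2)[s_2 -> s_3] = 5/18

Answer: 5/18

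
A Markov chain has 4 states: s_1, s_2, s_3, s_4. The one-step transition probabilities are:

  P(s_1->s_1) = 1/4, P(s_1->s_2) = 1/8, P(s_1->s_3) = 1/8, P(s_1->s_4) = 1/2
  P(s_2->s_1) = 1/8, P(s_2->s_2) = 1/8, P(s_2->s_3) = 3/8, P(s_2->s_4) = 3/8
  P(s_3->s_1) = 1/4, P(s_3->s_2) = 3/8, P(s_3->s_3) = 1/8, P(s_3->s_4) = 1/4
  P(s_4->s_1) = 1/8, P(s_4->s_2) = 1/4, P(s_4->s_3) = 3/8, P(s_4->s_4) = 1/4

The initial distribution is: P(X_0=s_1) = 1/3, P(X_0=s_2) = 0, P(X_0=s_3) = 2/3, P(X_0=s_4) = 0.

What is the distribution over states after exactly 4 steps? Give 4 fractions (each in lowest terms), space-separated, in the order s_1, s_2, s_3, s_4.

Answer: 739/4096 707/3072 541/2048 3997/12288

Derivation:
Propagating the distribution step by step (d_{t+1} = d_t * P):
d_0 = (s_1=1/3, s_2=0, s_3=2/3, s_4=0)
  d_1[s_1] = 1/3*1/4 + 0*1/8 + 2/3*1/4 + 0*1/8 = 1/4
  d_1[s_2] = 1/3*1/8 + 0*1/8 + 2/3*3/8 + 0*1/4 = 7/24
  d_1[s_3] = 1/3*1/8 + 0*3/8 + 2/3*1/8 + 0*3/8 = 1/8
  d_1[s_4] = 1/3*1/2 + 0*3/8 + 2/3*1/4 + 0*1/4 = 1/3
d_1 = (s_1=1/4, s_2=7/24, s_3=1/8, s_4=1/3)
  d_2[s_1] = 1/4*1/4 + 7/24*1/8 + 1/8*1/4 + 1/3*1/8 = 11/64
  d_2[s_2] = 1/4*1/8 + 7/24*1/8 + 1/8*3/8 + 1/3*1/4 = 19/96
  d_2[s_3] = 1/4*1/8 + 7/24*3/8 + 1/8*1/8 + 1/3*3/8 = 9/32
  d_2[s_4] = 1/4*1/2 + 7/24*3/8 + 1/8*1/4 + 1/3*1/4 = 67/192
d_2 = (s_1=11/64, s_2=19/96, s_3=9/32, s_4=67/192)
  d_3[s_1] = 11/64*1/4 + 19/96*1/8 + 9/32*1/4 + 67/192*1/8 = 93/512
  d_3[s_2] = 11/64*1/8 + 19/96*1/8 + 9/32*3/8 + 67/192*1/4 = 367/1536
  d_3[s_3] = 11/64*1/8 + 19/96*3/8 + 9/32*1/8 + 67/192*3/8 = 67/256
  d_3[s_4] = 11/64*1/2 + 19/96*3/8 + 9/32*1/4 + 67/192*1/4 = 61/192
d_3 = (s_1=93/512, s_2=367/1536, s_3=67/256, s_4=61/192)
  d_4[s_1] = 93/512*1/4 + 367/1536*1/8 + 67/256*1/4 + 61/192*1/8 = 739/4096
  d_4[s_2] = 93/512*1/8 + 367/1536*1/8 + 67/256*3/8 + 61/192*1/4 = 707/3072
  d_4[s_3] = 93/512*1/8 + 367/1536*3/8 + 67/256*1/8 + 61/192*3/8 = 541/2048
  d_4[s_4] = 93/512*1/2 + 367/1536*3/8 + 67/256*1/4 + 61/192*1/4 = 3997/12288
d_4 = (s_1=739/4096, s_2=707/3072, s_3=541/2048, s_4=3997/12288)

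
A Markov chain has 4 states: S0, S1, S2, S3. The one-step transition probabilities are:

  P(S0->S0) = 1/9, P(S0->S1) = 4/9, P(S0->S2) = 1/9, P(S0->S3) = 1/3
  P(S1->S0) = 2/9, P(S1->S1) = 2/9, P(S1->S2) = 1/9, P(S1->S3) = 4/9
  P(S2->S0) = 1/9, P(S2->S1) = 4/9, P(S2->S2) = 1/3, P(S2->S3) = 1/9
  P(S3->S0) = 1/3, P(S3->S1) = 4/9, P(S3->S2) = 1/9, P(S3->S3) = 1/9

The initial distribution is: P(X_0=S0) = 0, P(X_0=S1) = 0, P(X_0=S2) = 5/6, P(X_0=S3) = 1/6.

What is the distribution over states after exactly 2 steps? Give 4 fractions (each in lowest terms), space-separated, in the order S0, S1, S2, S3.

Propagating the distribution step by step (d_{t+1} = d_t * P):
d_0 = (S0=0, S1=0, S2=5/6, S3=1/6)
  d_1[S0] = 0*1/9 + 0*2/9 + 5/6*1/9 + 1/6*1/3 = 4/27
  d_1[S1] = 0*4/9 + 0*2/9 + 5/6*4/9 + 1/6*4/9 = 4/9
  d_1[S2] = 0*1/9 + 0*1/9 + 5/6*1/3 + 1/6*1/9 = 8/27
  d_1[S3] = 0*1/3 + 0*4/9 + 5/6*1/9 + 1/6*1/9 = 1/9
d_1 = (S0=4/27, S1=4/9, S2=8/27, S3=1/9)
  d_2[S0] = 4/27*1/9 + 4/9*2/9 + 8/27*1/9 + 1/9*1/3 = 5/27
  d_2[S1] = 4/27*4/9 + 4/9*2/9 + 8/27*4/9 + 1/9*4/9 = 28/81
  d_2[S2] = 4/27*1/9 + 4/9*1/9 + 8/27*1/3 + 1/9*1/9 = 43/243
  d_2[S3] = 4/27*1/3 + 4/9*4/9 + 8/27*1/9 + 1/9*1/9 = 71/243
d_2 = (S0=5/27, S1=28/81, S2=43/243, S3=71/243)

Answer: 5/27 28/81 43/243 71/243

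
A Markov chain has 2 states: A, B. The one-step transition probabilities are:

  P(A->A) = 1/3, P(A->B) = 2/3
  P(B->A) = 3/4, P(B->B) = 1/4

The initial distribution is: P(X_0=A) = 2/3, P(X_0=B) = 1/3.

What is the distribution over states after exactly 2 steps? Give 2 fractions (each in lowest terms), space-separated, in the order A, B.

Propagating the distribution step by step (d_{t+1} = d_t * P):
d_0 = (A=2/3, B=1/3)
  d_1[A] = 2/3*1/3 + 1/3*3/4 = 17/36
  d_1[B] = 2/3*2/3 + 1/3*1/4 = 19/36
d_1 = (A=17/36, B=19/36)
  d_2[A] = 17/36*1/3 + 19/36*3/4 = 239/432
  d_2[B] = 17/36*2/3 + 19/36*1/4 = 193/432
d_2 = (A=239/432, B=193/432)

Answer: 239/432 193/432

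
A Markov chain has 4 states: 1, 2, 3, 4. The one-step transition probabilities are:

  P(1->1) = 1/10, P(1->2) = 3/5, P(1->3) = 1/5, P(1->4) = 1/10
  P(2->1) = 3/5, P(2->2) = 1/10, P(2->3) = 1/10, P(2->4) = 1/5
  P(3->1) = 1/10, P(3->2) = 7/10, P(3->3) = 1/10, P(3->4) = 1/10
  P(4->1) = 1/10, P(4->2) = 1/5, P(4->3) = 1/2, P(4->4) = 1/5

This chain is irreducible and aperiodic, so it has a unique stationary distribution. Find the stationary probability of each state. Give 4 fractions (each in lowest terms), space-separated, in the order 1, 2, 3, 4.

The stationary distribution satisfies pi = pi * P, i.e.:
  pi_1 = 1/10*pi_1 + 3/5*pi_2 + 1/10*pi_3 + 1/10*pi_4
  pi_2 = 3/5*pi_1 + 1/10*pi_2 + 7/10*pi_3 + 1/5*pi_4
  pi_3 = 1/5*pi_1 + 1/10*pi_2 + 1/10*pi_3 + 1/2*pi_4
  pi_4 = 1/10*pi_1 + 1/5*pi_2 + 1/10*pi_3 + 1/5*pi_4
with normalization: pi_1 + pi_2 + pi_3 + pi_4 = 1.

Using the first 3 balance equations plus normalization, the linear system A*pi = b is:
  [-9/10, 3/5, 1/10, 1/10] . pi = 0
  [3/5, -9/10, 7/10, 1/5] . pi = 0
  [1/5, 1/10, -9/10, 1/2] . pi = 0
  [1, 1, 1, 1] . pi = 1

Solving yields:
  pi_1 = 439/1535
  pi_2 = 571/1535
  pi_3 = 291/1535
  pi_4 = 234/1535

Verification (pi * P):
  439/1535*1/10 + 571/1535*3/5 + 291/1535*1/10 + 234/1535*1/10 = 439/1535 = pi_1  (ok)
  439/1535*3/5 + 571/1535*1/10 + 291/1535*7/10 + 234/1535*1/5 = 571/1535 = pi_2  (ok)
  439/1535*1/5 + 571/1535*1/10 + 291/1535*1/10 + 234/1535*1/2 = 291/1535 = pi_3  (ok)
  439/1535*1/10 + 571/1535*1/5 + 291/1535*1/10 + 234/1535*1/5 = 234/1535 = pi_4  (ok)

Answer: 439/1535 571/1535 291/1535 234/1535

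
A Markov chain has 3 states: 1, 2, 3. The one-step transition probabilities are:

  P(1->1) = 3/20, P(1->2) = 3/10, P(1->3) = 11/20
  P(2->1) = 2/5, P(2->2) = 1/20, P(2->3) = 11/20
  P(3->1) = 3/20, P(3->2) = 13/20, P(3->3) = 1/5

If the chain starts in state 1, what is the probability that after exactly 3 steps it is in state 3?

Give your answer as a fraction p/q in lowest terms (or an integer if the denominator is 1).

Computing P^3 by repeated multiplication:
P^1 =
  1: [3/20, 3/10, 11/20]
  2: [2/5, 1/20, 11/20]
  3: [3/20, 13/20, 1/5]
P^2 =
  1: [9/40, 167/400, 143/400]
  2: [13/80, 12/25, 143/400]
  3: [5/16, 83/400, 12/25]
P^3 =
  1: [407/1600, 1283/4000, 3399/8000]
  2: [27/100, 2441/8000, 3399/8000]
  3: [323/1600, 3329/8000, 191/500]

(P^3)[1 -> 3] = 3399/8000

Answer: 3399/8000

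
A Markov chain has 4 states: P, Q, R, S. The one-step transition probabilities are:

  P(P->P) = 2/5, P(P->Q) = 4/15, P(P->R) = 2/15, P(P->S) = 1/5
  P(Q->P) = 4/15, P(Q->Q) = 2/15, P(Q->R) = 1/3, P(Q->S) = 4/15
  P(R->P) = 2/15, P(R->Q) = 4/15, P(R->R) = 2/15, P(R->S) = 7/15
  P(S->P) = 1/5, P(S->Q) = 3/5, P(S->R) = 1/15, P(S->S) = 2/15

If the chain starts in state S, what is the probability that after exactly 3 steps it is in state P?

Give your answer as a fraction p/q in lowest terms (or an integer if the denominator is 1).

Answer: 286/1125

Derivation:
Computing P^3 by repeated multiplication:
P^1 =
  P: [2/5, 4/15, 2/15, 1/5]
  Q: [4/15, 2/15, 1/3, 4/15]
  R: [2/15, 4/15, 2/15, 7/15]
  S: [1/5, 3/5, 1/15, 2/15]
P^2 =
  P: [13/45, 67/225, 13/75, 6/25]
  Q: [6/25, 76/225, 32/225, 7/25]
  R: [53/225, 29/75, 7/45, 2/9]
  S: [62/225, 52/225, 11/45, 56/225]
P^3 =
  P: [898/3375, 1036/3375, 199/1125, 844/3375]
  Q: [881/3375, 1063/3375, 41/225, 272/1125]
  R: [886/3375, 976/3375, 661/3375, 284/1125]
  S: [286/1125, 1076/3375, 22/135, 33/125]

(P^3)[S -> P] = 286/1125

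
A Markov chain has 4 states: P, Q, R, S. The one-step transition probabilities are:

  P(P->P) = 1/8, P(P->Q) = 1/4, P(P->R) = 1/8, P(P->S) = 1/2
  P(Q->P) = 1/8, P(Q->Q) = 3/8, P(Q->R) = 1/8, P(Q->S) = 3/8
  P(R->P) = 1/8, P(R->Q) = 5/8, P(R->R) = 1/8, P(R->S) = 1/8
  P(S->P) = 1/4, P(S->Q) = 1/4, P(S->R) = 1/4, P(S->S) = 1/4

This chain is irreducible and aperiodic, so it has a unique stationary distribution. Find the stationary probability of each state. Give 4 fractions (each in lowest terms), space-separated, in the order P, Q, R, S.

The stationary distribution satisfies pi = pi * P, i.e.:
  pi_P = 1/8*pi_P + 1/8*pi_Q + 1/8*pi_R + 1/4*pi_S
  pi_Q = 1/4*pi_P + 3/8*pi_Q + 5/8*pi_R + 1/4*pi_S
  pi_R = 1/8*pi_P + 1/8*pi_Q + 1/8*pi_R + 1/4*pi_S
  pi_S = 1/2*pi_P + 3/8*pi_Q + 1/8*pi_R + 1/4*pi_S
with normalization: pi_P + pi_Q + pi_R + pi_S = 1.

Using the first 3 balance equations plus normalization, the linear system A*pi = b is:
  [-7/8, 1/8, 1/8, 1/4] . pi = 0
  [1/4, -5/8, 5/8, 1/4] . pi = 0
  [1/8, 1/8, -7/8, 1/4] . pi = 0
  [1, 1, 1, 1] . pi = 1

Solving yields:
  pi_P = 12/73
  pi_Q = 26/73
  pi_R = 12/73
  pi_S = 23/73

Verification (pi * P):
  12/73*1/8 + 26/73*1/8 + 12/73*1/8 + 23/73*1/4 = 12/73 = pi_P  (ok)
  12/73*1/4 + 26/73*3/8 + 12/73*5/8 + 23/73*1/4 = 26/73 = pi_Q  (ok)
  12/73*1/8 + 26/73*1/8 + 12/73*1/8 + 23/73*1/4 = 12/73 = pi_R  (ok)
  12/73*1/2 + 26/73*3/8 + 12/73*1/8 + 23/73*1/4 = 23/73 = pi_S  (ok)

Answer: 12/73 26/73 12/73 23/73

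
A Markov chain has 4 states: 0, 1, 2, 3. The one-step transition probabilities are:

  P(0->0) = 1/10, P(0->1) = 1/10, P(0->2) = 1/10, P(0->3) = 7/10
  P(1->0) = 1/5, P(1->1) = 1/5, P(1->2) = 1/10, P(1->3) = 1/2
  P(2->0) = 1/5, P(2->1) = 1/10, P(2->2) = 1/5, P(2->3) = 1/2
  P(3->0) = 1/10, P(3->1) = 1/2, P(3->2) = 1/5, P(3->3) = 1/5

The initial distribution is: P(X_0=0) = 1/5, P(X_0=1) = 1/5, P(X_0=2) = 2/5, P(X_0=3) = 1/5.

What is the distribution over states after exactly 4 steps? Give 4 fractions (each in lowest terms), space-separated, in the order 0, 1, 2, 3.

Propagating the distribution step by step (d_{t+1} = d_t * P):
d_0 = (0=1/5, 1=1/5, 2=2/5, 3=1/5)
  d_1[0] = 1/5*1/10 + 1/5*1/5 + 2/5*1/5 + 1/5*1/10 = 4/25
  d_1[1] = 1/5*1/10 + 1/5*1/5 + 2/5*1/10 + 1/5*1/2 = 1/5
  d_1[2] = 1/5*1/10 + 1/5*1/10 + 2/5*1/5 + 1/5*1/5 = 4/25
  d_1[3] = 1/5*7/10 + 1/5*1/2 + 2/5*1/2 + 1/5*1/5 = 12/25
d_1 = (0=4/25, 1=1/5, 2=4/25, 3=12/25)
  d_2[0] = 4/25*1/10 + 1/5*1/5 + 4/25*1/5 + 12/25*1/10 = 17/125
  d_2[1] = 4/25*1/10 + 1/5*1/5 + 4/25*1/10 + 12/25*1/2 = 39/125
  d_2[2] = 4/25*1/10 + 1/5*1/10 + 4/25*1/5 + 12/25*1/5 = 41/250
  d_2[3] = 4/25*7/10 + 1/5*1/2 + 4/25*1/2 + 12/25*1/5 = 97/250
d_2 = (0=17/125, 1=39/125, 2=41/250, 3=97/250)
  d_3[0] = 17/125*1/10 + 39/125*1/5 + 41/250*1/5 + 97/250*1/10 = 369/2500
  d_3[1] = 17/125*1/10 + 39/125*1/5 + 41/250*1/10 + 97/250*1/2 = 179/625
  d_3[2] = 17/125*1/10 + 39/125*1/10 + 41/250*1/5 + 97/250*1/5 = 97/625
  d_3[3] = 17/125*7/10 + 39/125*1/2 + 41/250*1/2 + 97/250*1/5 = 1027/2500
d_3 = (0=369/2500, 1=179/625, 2=97/625, 3=1027/2500)
  d_4[0] = 369/2500*1/10 + 179/625*1/5 + 97/625*1/5 + 1027/2500*1/10 = 901/6250
  d_4[1] = 369/2500*1/10 + 179/625*1/5 + 97/625*1/10 + 1027/2500*1/2 = 1831/6250
  d_4[2] = 369/2500*1/10 + 179/625*1/10 + 97/625*1/5 + 1027/2500*1/5 = 783/5000
  d_4[3] = 369/2500*7/10 + 179/625*1/2 + 97/625*1/2 + 1027/2500*1/5 = 10157/25000
d_4 = (0=901/6250, 1=1831/6250, 2=783/5000, 3=10157/25000)

Answer: 901/6250 1831/6250 783/5000 10157/25000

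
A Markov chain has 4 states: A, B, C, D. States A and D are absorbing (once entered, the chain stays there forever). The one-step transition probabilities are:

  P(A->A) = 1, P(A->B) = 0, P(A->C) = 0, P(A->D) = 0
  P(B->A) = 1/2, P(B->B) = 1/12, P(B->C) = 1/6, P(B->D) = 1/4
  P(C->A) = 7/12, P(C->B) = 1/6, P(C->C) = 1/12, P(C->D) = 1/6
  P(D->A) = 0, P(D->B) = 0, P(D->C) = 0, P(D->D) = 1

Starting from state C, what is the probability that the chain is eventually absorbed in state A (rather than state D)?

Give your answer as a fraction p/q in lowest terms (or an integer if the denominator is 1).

Answer: 89/117

Derivation:
Let a_i = P(absorbed in A | start in state i).
Boundary conditions: a_A = 1, a_D = 0.
For each transient state i, a_i = sum_j P(i->j) * a_j:
  a_B = 1/2*a_A + 1/12*a_B + 1/6*a_C + 1/4*a_D
  a_C = 7/12*a_A + 1/6*a_B + 1/12*a_C + 1/6*a_D

Substituting a_A = 1 and a_D = 0, rearrange to (I - Q) a = r where r[i] = P(i -> A):
  [11/12, -1/6] . (a_B, a_C) = 1/2
  [-1/6, 11/12] . (a_B, a_C) = 7/12

Solving yields:
  a_B = 80/117
  a_C = 89/117

Starting state is C, so the absorption probability is a_C = 89/117.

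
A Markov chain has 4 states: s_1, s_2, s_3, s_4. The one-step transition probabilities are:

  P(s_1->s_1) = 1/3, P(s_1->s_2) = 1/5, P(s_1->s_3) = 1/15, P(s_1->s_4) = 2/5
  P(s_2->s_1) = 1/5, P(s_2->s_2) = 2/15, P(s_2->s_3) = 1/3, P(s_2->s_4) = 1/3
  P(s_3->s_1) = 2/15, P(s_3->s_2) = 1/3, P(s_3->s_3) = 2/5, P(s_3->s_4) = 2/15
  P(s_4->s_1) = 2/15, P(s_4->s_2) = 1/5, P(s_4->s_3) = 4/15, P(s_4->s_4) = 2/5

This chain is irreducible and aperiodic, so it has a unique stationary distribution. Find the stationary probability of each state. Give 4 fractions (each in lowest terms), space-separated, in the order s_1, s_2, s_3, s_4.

The stationary distribution satisfies pi = pi * P, i.e.:
  pi_s_1 = 1/3*pi_s_1 + 1/5*pi_s_2 + 2/15*pi_s_3 + 2/15*pi_s_4
  pi_s_2 = 1/5*pi_s_1 + 2/15*pi_s_2 + 1/3*pi_s_3 + 1/5*pi_s_4
  pi_s_3 = 1/15*pi_s_1 + 1/3*pi_s_2 + 2/5*pi_s_3 + 4/15*pi_s_4
  pi_s_4 = 2/5*pi_s_1 + 1/3*pi_s_2 + 2/15*pi_s_3 + 2/5*pi_s_4
with normalization: pi_s_1 + pi_s_2 + pi_s_3 + pi_s_4 = 1.

Using the first 3 balance equations plus normalization, the linear system A*pi = b is:
  [-2/3, 1/5, 2/15, 2/15] . pi = 0
  [1/5, -13/15, 1/3, 1/5] . pi = 0
  [1/15, 1/3, -3/5, 4/15] . pi = 0
  [1, 1, 1, 1] . pi = 1

Solving yields:
  pi_s_1 = 153/826
  pi_s_2 = 92/413
  pi_s_3 = 233/826
  pi_s_4 = 128/413

Verification (pi * P):
  153/826*1/3 + 92/413*1/5 + 233/826*2/15 + 128/413*2/15 = 153/826 = pi_s_1  (ok)
  153/826*1/5 + 92/413*2/15 + 233/826*1/3 + 128/413*1/5 = 92/413 = pi_s_2  (ok)
  153/826*1/15 + 92/413*1/3 + 233/826*2/5 + 128/413*4/15 = 233/826 = pi_s_3  (ok)
  153/826*2/5 + 92/413*1/3 + 233/826*2/15 + 128/413*2/5 = 128/413 = pi_s_4  (ok)

Answer: 153/826 92/413 233/826 128/413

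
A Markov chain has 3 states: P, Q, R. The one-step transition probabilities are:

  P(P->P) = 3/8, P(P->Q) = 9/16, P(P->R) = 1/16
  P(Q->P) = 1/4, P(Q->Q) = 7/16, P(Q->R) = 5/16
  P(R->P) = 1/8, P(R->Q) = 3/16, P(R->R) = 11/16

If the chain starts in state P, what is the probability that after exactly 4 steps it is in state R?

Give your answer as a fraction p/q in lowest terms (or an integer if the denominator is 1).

Computing P^4 by repeated multiplication:
P^1 =
  P: [3/8, 9/16, 1/16]
  Q: [1/4, 7/16, 5/16]
  R: [1/8, 3/16, 11/16]
P^2 =
  P: [37/128, 15/32, 31/128]
  Q: [31/128, 25/64, 47/128]
  R: [23/128, 9/32, 69/128]
P^3 =
  P: [131/512, 423/1024, 339/1024]
  Q: [15/64, 385/1024, 399/1024]
  R: [105/512, 333/1024, 481/1024]
P^4 =
  P: [1971/8192, 99/256, 3053/8192]
  Q: [1889/8192, 1513/4096, 3277/8192]
  R: [1777/8192, 177/512, 3583/8192]

(P^4)[P -> R] = 3053/8192

Answer: 3053/8192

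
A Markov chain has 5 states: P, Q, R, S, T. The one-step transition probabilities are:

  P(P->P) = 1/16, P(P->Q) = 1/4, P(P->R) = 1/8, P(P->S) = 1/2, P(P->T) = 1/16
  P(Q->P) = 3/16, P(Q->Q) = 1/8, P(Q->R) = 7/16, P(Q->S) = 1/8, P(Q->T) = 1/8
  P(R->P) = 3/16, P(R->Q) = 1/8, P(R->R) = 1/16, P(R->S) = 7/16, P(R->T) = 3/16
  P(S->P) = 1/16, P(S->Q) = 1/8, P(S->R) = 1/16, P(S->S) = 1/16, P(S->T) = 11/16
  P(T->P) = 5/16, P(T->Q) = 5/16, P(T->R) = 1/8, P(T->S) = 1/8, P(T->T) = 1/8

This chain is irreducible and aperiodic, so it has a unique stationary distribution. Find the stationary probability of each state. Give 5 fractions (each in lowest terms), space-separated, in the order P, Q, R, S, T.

The stationary distribution satisfies pi = pi * P, i.e.:
  pi_P = 1/16*pi_P + 3/16*pi_Q + 3/16*pi_R + 1/16*pi_S + 5/16*pi_T
  pi_Q = 1/4*pi_P + 1/8*pi_Q + 1/8*pi_R + 1/8*pi_S + 5/16*pi_T
  pi_R = 1/8*pi_P + 7/16*pi_Q + 1/16*pi_R + 1/16*pi_S + 1/8*pi_T
  pi_S = 1/2*pi_P + 1/8*pi_Q + 7/16*pi_R + 1/16*pi_S + 1/8*pi_T
  pi_T = 1/16*pi_P + 1/8*pi_Q + 3/16*pi_R + 11/16*pi_S + 1/8*pi_T
with normalization: pi_P + pi_Q + pi_R + pi_S + pi_T = 1.

Using the first 4 balance equations plus normalization, the linear system A*pi = b is:
  [-15/16, 3/16, 3/16, 1/16, 5/16] . pi = 0
  [1/4, -7/8, 1/8, 1/8, 5/16] . pi = 0
  [1/8, 7/16, -15/16, 1/16, 1/8] . pi = 0
  [1/2, 1/8, 7/16, -15/16, 1/8] . pi = 0
  [1, 1, 1, 1, 1] . pi = 1

Solving yields:
  pi_P = 3521/20765
  pi_Q = 4013/20765
  pi_R = 6697/41530
  pi_S = 9341/41530
  pi_T = 5212/20765

Verification (pi * P):
  3521/20765*1/16 + 4013/20765*3/16 + 6697/41530*3/16 + 9341/41530*1/16 + 5212/20765*5/16 = 3521/20765 = pi_P  (ok)
  3521/20765*1/4 + 4013/20765*1/8 + 6697/41530*1/8 + 9341/41530*1/8 + 5212/20765*5/16 = 4013/20765 = pi_Q  (ok)
  3521/20765*1/8 + 4013/20765*7/16 + 6697/41530*1/16 + 9341/41530*1/16 + 5212/20765*1/8 = 6697/41530 = pi_R  (ok)
  3521/20765*1/2 + 4013/20765*1/8 + 6697/41530*7/16 + 9341/41530*1/16 + 5212/20765*1/8 = 9341/41530 = pi_S  (ok)
  3521/20765*1/16 + 4013/20765*1/8 + 6697/41530*3/16 + 9341/41530*11/16 + 5212/20765*1/8 = 5212/20765 = pi_T  (ok)

Answer: 3521/20765 4013/20765 6697/41530 9341/41530 5212/20765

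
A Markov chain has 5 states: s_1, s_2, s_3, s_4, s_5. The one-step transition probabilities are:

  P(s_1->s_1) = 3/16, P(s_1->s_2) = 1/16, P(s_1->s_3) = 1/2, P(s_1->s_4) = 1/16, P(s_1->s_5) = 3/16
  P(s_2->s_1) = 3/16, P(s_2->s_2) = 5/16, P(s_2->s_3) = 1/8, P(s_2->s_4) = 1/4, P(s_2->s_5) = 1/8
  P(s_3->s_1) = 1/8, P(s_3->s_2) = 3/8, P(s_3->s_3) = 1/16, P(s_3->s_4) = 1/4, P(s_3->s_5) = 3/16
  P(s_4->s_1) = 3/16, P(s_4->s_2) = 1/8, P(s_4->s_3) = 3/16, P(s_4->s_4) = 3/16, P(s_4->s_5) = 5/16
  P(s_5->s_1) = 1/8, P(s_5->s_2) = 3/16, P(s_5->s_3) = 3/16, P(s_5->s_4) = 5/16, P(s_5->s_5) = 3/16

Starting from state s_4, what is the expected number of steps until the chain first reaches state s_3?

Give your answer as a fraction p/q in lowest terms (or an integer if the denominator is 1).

Answer: 30152/6985

Derivation:
Let h_i = expected steps to first reach s_3 from state i.
Boundary: h_s_3 = 0.
First-step equations for the other states:
  h_s_1 = 1 + 3/16*h_s_1 + 1/16*h_s_2 + 1/2*h_s_3 + 1/16*h_s_4 + 3/16*h_s_5
  h_s_2 = 1 + 3/16*h_s_1 + 5/16*h_s_2 + 1/8*h_s_3 + 1/4*h_s_4 + 1/8*h_s_5
  h_s_4 = 1 + 3/16*h_s_1 + 1/8*h_s_2 + 3/16*h_s_3 + 3/16*h_s_4 + 5/16*h_s_5
  h_s_5 = 1 + 1/8*h_s_1 + 3/16*h_s_2 + 3/16*h_s_3 + 5/16*h_s_4 + 3/16*h_s_5

Substituting h_s_3 = 0 and rearranging gives the linear system (I - Q) h = 1:
  [13/16, -1/16, -1/16, -3/16] . (h_s_1, h_s_2, h_s_4, h_s_5) = 1
  [-3/16, 11/16, -1/4, -1/8] . (h_s_1, h_s_2, h_s_4, h_s_5) = 1
  [-3/16, -1/8, 13/16, -5/16] . (h_s_1, h_s_2, h_s_4, h_s_5) = 1
  [-1/8, -3/16, -5/16, 13/16] . (h_s_1, h_s_2, h_s_4, h_s_5) = 1

Solving yields:
  h_s_1 = 20512/6985
  h_s_2 = 6464/1397
  h_s_4 = 30152/6985
  h_s_5 = 30808/6985

Starting state is s_4, so the expected hitting time is h_s_4 = 30152/6985.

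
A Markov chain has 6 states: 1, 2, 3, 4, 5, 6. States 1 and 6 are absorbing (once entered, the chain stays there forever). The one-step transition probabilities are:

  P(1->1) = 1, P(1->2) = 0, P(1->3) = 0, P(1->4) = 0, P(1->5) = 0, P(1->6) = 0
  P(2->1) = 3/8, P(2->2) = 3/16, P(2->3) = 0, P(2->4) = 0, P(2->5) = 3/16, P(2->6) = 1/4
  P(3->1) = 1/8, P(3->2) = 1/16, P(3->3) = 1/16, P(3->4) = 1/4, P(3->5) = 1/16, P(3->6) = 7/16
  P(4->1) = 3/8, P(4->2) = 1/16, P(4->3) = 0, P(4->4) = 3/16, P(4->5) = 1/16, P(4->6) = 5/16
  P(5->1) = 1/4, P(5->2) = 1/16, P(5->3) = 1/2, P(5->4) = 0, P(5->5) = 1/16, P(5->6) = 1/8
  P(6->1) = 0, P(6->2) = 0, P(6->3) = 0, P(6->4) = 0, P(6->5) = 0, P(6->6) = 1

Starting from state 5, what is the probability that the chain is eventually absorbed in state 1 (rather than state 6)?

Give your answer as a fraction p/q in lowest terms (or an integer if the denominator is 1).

Answer: 8663/17632

Derivation:
Let a_i = P(absorbed in 1 | start in state i).
Boundary conditions: a_1 = 1, a_6 = 0.
For each transient state i, a_i = sum_j P(i->j) * a_j:
  a_2 = 3/8*a_1 + 3/16*a_2 + 0*a_3 + 0*a_4 + 3/16*a_5 + 1/4*a_6
  a_3 = 1/8*a_1 + 1/16*a_2 + 1/16*a_3 + 1/4*a_4 + 1/16*a_5 + 7/16*a_6
  a_4 = 3/8*a_1 + 1/16*a_2 + 0*a_3 + 3/16*a_4 + 1/16*a_5 + 5/16*a_6
  a_5 = 1/4*a_1 + 1/16*a_2 + 1/2*a_3 + 0*a_4 + 1/16*a_5 + 1/8*a_6

Substituting a_1 = 1 and a_6 = 0, rearrange to (I - Q) a = r where r[i] = P(i -> 1):
  [13/16, 0, 0, -3/16] . (a_2, a_3, a_4, a_5) = 3/8
  [-1/16, 15/16, -1/4, -1/16] . (a_2, a_3, a_4, a_5) = 1/8
  [-1/16, 0, 13/16, -1/16] . (a_2, a_3, a_4, a_5) = 3/8
  [-1/16, -1/2, 0, 15/16] . (a_2, a_3, a_4, a_5) = 1/4

Solving yields:
  a_2 = 10137/17632
  a_3 = 385/1102
  a_4 = 599/1102
  a_5 = 8663/17632

Starting state is 5, so the absorption probability is a_5 = 8663/17632.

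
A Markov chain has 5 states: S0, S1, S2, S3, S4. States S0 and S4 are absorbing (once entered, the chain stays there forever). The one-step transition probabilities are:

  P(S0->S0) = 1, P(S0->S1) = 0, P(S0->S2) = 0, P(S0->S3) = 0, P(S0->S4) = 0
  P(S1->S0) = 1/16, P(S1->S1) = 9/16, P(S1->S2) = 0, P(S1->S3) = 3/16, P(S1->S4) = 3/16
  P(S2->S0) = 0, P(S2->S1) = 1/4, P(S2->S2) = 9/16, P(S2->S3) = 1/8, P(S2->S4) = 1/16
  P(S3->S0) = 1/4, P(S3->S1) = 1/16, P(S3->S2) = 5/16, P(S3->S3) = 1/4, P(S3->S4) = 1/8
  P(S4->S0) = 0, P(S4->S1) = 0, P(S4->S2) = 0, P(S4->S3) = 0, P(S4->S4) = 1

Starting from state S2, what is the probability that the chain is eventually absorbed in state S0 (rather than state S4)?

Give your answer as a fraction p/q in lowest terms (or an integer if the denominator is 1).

Let a_i = P(absorbed in S0 | start in state i).
Boundary conditions: a_S0 = 1, a_S4 = 0.
For each transient state i, a_i = sum_j P(i->j) * a_j:
  a_S1 = 1/16*a_S0 + 9/16*a_S1 + 0*a_S2 + 3/16*a_S3 + 3/16*a_S4
  a_S2 = 0*a_S0 + 1/4*a_S1 + 9/16*a_S2 + 1/8*a_S3 + 1/16*a_S4
  a_S3 = 1/4*a_S0 + 1/16*a_S1 + 5/16*a_S2 + 1/4*a_S3 + 1/8*a_S4

Substituting a_S0 = 1 and a_S4 = 0, rearrange to (I - Q) a = r where r[i] = P(i -> S0):
  [7/16, 0, -3/16] . (a_S1, a_S2, a_S3) = 1/16
  [-1/4, 7/16, -1/8] . (a_S1, a_S2, a_S3) = 0
  [-1/16, -5/16, 3/4] . (a_S1, a_S2, a_S3) = 1/4

Solving yields:
  a_S1 = 158/437
  a_S2 = 154/437
  a_S3 = 223/437

Starting state is S2, so the absorption probability is a_S2 = 154/437.

Answer: 154/437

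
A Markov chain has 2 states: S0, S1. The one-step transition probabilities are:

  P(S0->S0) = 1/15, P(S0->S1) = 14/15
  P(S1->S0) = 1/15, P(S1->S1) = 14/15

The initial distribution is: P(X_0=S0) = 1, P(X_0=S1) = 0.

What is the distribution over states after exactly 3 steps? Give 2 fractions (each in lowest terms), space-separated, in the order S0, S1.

Answer: 1/15 14/15

Derivation:
Propagating the distribution step by step (d_{t+1} = d_t * P):
d_0 = (S0=1, S1=0)
  d_1[S0] = 1*1/15 + 0*1/15 = 1/15
  d_1[S1] = 1*14/15 + 0*14/15 = 14/15
d_1 = (S0=1/15, S1=14/15)
  d_2[S0] = 1/15*1/15 + 14/15*1/15 = 1/15
  d_2[S1] = 1/15*14/15 + 14/15*14/15 = 14/15
d_2 = (S0=1/15, S1=14/15)
  d_3[S0] = 1/15*1/15 + 14/15*1/15 = 1/15
  d_3[S1] = 1/15*14/15 + 14/15*14/15 = 14/15
d_3 = (S0=1/15, S1=14/15)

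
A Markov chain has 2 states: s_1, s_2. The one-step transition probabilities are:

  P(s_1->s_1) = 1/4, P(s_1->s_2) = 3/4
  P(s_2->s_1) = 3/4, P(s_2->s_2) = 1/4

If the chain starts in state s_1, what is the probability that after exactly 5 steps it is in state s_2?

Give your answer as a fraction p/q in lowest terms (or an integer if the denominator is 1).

Computing P^5 by repeated multiplication:
P^1 =
  s_1: [1/4, 3/4]
  s_2: [3/4, 1/4]
P^2 =
  s_1: [5/8, 3/8]
  s_2: [3/8, 5/8]
P^3 =
  s_1: [7/16, 9/16]
  s_2: [9/16, 7/16]
P^4 =
  s_1: [17/32, 15/32]
  s_2: [15/32, 17/32]
P^5 =
  s_1: [31/64, 33/64]
  s_2: [33/64, 31/64]

(P^5)[s_1 -> s_2] = 33/64

Answer: 33/64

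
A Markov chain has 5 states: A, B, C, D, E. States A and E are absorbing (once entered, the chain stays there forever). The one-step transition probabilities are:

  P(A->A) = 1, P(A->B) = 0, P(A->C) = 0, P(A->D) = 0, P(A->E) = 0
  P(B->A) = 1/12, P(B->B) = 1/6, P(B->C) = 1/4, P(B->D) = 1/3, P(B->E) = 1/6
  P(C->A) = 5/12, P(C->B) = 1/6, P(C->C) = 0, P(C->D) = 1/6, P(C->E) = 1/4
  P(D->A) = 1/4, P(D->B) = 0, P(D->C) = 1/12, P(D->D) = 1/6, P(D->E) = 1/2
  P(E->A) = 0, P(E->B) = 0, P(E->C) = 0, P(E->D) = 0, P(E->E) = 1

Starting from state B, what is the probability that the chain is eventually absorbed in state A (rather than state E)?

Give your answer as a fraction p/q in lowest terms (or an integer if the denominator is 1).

Answer: 225/556

Derivation:
Let a_i = P(absorbed in A | start in state i).
Boundary conditions: a_A = 1, a_E = 0.
For each transient state i, a_i = sum_j P(i->j) * a_j:
  a_B = 1/12*a_A + 1/6*a_B + 1/4*a_C + 1/3*a_D + 1/6*a_E
  a_C = 5/12*a_A + 1/6*a_B + 0*a_C + 1/6*a_D + 1/4*a_E
  a_D = 1/4*a_A + 0*a_B + 1/12*a_C + 1/6*a_D + 1/2*a_E

Substituting a_A = 1 and a_E = 0, rearrange to (I - Q) a = r where r[i] = P(i -> A):
  [5/6, -1/4, -1/3] . (a_B, a_C, a_D) = 1/12
  [-1/6, 1, -1/6] . (a_B, a_C, a_D) = 5/12
  [0, -1/12, 5/6] . (a_B, a_C, a_D) = 1/4

Solving yields:
  a_B = 225/556
  a_C = 151/278
  a_D = 197/556

Starting state is B, so the absorption probability is a_B = 225/556.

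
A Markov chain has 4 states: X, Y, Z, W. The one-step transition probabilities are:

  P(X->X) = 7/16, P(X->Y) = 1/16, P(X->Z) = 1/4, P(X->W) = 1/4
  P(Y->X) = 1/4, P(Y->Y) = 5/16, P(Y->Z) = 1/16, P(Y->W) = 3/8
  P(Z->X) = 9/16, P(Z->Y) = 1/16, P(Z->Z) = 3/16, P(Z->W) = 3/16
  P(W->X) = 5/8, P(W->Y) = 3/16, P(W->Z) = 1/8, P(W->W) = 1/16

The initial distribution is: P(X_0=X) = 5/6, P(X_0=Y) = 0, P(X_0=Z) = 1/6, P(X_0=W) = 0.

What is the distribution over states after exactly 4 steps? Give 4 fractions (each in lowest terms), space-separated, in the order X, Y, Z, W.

Propagating the distribution step by step (d_{t+1} = d_t * P):
d_0 = (X=5/6, Y=0, Z=1/6, W=0)
  d_1[X] = 5/6*7/16 + 0*1/4 + 1/6*9/16 + 0*5/8 = 11/24
  d_1[Y] = 5/6*1/16 + 0*5/16 + 1/6*1/16 + 0*3/16 = 1/16
  d_1[Z] = 5/6*1/4 + 0*1/16 + 1/6*3/16 + 0*1/8 = 23/96
  d_1[W] = 5/6*1/4 + 0*3/8 + 1/6*3/16 + 0*1/16 = 23/96
d_1 = (X=11/24, Y=1/16, Z=23/96, W=23/96)
  d_2[X] = 11/24*7/16 + 1/16*1/4 + 23/96*9/16 + 23/96*5/8 = 769/1536
  d_2[Y] = 11/24*1/16 + 1/16*5/16 + 23/96*1/16 + 23/96*3/16 = 83/768
  d_2[Z] = 11/24*1/4 + 1/16*1/16 + 23/96*3/16 + 23/96*1/8 = 99/512
  d_2[W] = 11/24*1/4 + 1/16*3/8 + 23/96*3/16 + 23/96*1/16 = 19/96
d_2 = (X=769/1536, Y=83/768, Z=99/512, W=19/96)
  d_3[X] = 769/1536*7/16 + 83/768*1/4 + 99/512*9/16 + 19/96*5/8 = 245/512
  d_3[Y] = 769/1536*1/16 + 83/768*5/16 + 99/512*1/16 + 19/96*3/16 = 117/1024
  d_3[Z] = 769/1536*1/4 + 83/768*1/16 + 99/512*3/16 + 19/96*1/8 = 4741/24576
  d_3[W] = 769/1536*1/4 + 83/768*3/8 + 99/512*3/16 + 19/96*1/16 = 5267/24576
d_3 = (X=245/512, Y=117/1024, Z=4741/24576, W=5267/24576)
  d_4[X] = 245/512*7/16 + 117/1024*1/4 + 4741/24576*9/16 + 5267/24576*5/8 = 188891/393216
  d_4[Y] = 245/512*1/16 + 117/1024*5/16 + 4741/24576*1/16 + 5267/24576*3/16 = 23171/196608
  d_4[Z] = 245/512*1/4 + 117/1024*1/16 + 4741/24576*3/16 + 5267/24576*1/8 = 74605/393216
  d_4[W] = 245/512*1/4 + 117/1024*3/8 + 4741/24576*3/16 + 5267/24576*1/16 = 41689/196608
d_4 = (X=188891/393216, Y=23171/196608, Z=74605/393216, W=41689/196608)

Answer: 188891/393216 23171/196608 74605/393216 41689/196608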